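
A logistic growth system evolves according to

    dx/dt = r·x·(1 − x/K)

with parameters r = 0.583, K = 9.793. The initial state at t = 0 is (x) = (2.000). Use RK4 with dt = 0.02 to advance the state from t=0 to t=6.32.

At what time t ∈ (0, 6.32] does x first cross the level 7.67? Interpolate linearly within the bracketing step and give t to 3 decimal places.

t = 4.536

t=0.000: state=(2.000)
step 1 (dt=0.02): k1=(0.928), k2=(0.931), k3=(0.931), k4=(0.934); state += dt/6·(k1+2k2+2k3+k4)
t=0.020: state=(2.019)
t=0.040: state=(2.037)
t=0.060: state=(2.056)
continuing one RK4 step at a time; state shown every 25 steps (Δt=0.5):
t=0.500: state=(2.504)
t=1.000: state=(3.084)
t=1.500: state=(3.731)
t=2.000: state=(4.423)
t=2.500: state=(5.135)
t=3.000: state=(5.837)
t=3.500: state=(6.501)
t=4.000: state=(7.105)
t=4.500: state=(7.635)
t=4.520: state=(7.654)
next step: t=4.540: state=(7.674) — x has crossed 7.67
linear interpolation between t=4.520 (7.65432) and t=4.540 (7.67375) → t≈4.536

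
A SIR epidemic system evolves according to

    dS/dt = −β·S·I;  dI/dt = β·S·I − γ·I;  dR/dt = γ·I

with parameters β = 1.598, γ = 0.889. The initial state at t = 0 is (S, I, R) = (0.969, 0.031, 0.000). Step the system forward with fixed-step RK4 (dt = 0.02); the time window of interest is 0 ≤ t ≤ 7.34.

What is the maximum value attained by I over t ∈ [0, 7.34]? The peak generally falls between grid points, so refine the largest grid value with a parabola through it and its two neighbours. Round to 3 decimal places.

t=0.000: state=(0.969, 0.031, 0.000)
step 1 (dt=0.02): k1=(-0.048, 0.020, 0.028), k2=(-0.048, 0.021, 0.028), k3=(-0.048, 0.021, 0.028), k4=(-0.049, 0.021, 0.028); state += dt/6·(k1+2k2+2k3+k4)
t=0.020: state=(0.968, 0.031, 0.001)
t=0.040: state=(0.967, 0.032, 0.001)
t=0.060: state=(0.966, 0.032, 0.002)
continuing one RK4 step at a time; state shown every 25 steps (Δt=0.5):
t=0.500: state=(0.941, 0.043, 0.016)
t=1.000: state=(0.904, 0.057, 0.038)
t=1.500: state=(0.858, 0.074, 0.067)
t=2.000: state=(0.803, 0.092, 0.105)
t=2.500: state=(0.741, 0.110, 0.150)
t=3.000: state=(0.674, 0.124, 0.202)
t=3.500: state=(0.608, 0.133, 0.259)
t=4.000: state=(0.546, 0.135, 0.319)
t=4.500: state=(0.491, 0.131, 0.378)
t=5.000: state=(0.444, 0.122, 0.434)
t=5.500: state=(0.405, 0.110, 0.486)
t=6.000: state=(0.373, 0.096, 0.531)
t=6.500: state=(0.347, 0.082, 0.571)
t=7.000: state=(0.327, 0.069, 0.604)
t=7.340: state=(0.316, 0.060, 0.624)
largest grid value and its neighbours: I(3.900)=0.13496, I(3.920)=0.13497, I(3.940)=0.13496
parabola through these three points peaks at t≈3.917 with I≈0.13497

max I = 0.135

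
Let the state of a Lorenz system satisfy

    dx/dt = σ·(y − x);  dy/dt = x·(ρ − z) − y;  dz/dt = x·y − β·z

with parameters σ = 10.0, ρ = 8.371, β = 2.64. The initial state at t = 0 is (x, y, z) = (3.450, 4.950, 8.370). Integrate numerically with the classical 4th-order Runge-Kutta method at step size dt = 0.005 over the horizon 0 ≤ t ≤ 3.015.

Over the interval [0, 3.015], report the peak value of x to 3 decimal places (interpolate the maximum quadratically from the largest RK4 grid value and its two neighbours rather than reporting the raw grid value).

max x = 4.603

t=0.000: state=(3.450, 4.950, 8.370)
step 1 (dt=0.005): k1=(15.000, -4.947, -5.019), k2=(14.501, -4.890, -4.844), k3=(14.515, -4.892, -4.851), k4=(14.030, -4.837, -4.682); state += dt/6·(k1+2k2+2k3+k4)
t=0.005: state=(3.523, 4.926, 8.346)
t=0.010: state=(3.590, 4.902, 8.323)
t=0.015: state=(3.654, 4.878, 8.302)
continuing one RK4 step at a time; state shown every 20 steps (Δt=0.1):
t=0.100: state=(4.241, 4.547, 8.071)
t=0.200: state=(4.330, 4.280, 7.866)
t=0.300: state=(4.237, 4.128, 7.620)
t=0.400: state=(4.148, 4.087, 7.360)
t=0.500: state=(4.125, 4.141, 7.143)
t=0.600: state=(4.177, 4.261, 7.016)
t=0.700: state=(4.284, 4.407, 7.000)
t=0.800: state=(4.412, 4.540, 7.089)
t=0.900: state=(4.526, 4.620, 7.248)
t=1.000: state=(4.593, 4.629, 7.425)
t=1.100: state=(4.597, 4.570, 7.563)
t=1.200: state=(4.544, 4.470, 7.624)
t=1.300: state=(4.458, 4.366, 7.602)
t=1.400: state=(4.370, 4.291, 7.514)
t=1.500: state=(4.306, 4.260, 7.398)
t=1.600: state=(4.280, 4.275, 7.289)
t=1.700: state=(4.295, 4.326, 7.217)
t=1.800: state=(4.339, 4.395, 7.197)
t=1.900: state=(4.399, 4.460, 7.228)
t=2.000: state=(4.455, 4.503, 7.297)
t=2.100: state=(4.491, 4.514, 7.379)
t=2.200: state=(4.500, 4.493, 7.448)
t=2.300: state=(4.481, 4.451, 7.485)
t=2.400: state=(4.444, 4.402, 7.484)
t=2.500: state=(4.402, 4.363, 7.450)
t=2.600: state=(4.369, 4.343, 7.398)
t=2.700: state=(4.352, 4.345, 7.345)
t=2.800: state=(4.354, 4.365, 7.306)
t=2.900: state=(4.372, 4.396, 7.290)
t=3.000: state=(4.399, 4.428, 7.300)
t=3.015: state=(4.403, 4.432, 7.303)
largest grid value and its neighbours: x(1.050)=4.60263, x(1.055)=4.60274, x(1.060)=4.60269
parabola through these three points peaks at t≈1.056 with x≈4.60274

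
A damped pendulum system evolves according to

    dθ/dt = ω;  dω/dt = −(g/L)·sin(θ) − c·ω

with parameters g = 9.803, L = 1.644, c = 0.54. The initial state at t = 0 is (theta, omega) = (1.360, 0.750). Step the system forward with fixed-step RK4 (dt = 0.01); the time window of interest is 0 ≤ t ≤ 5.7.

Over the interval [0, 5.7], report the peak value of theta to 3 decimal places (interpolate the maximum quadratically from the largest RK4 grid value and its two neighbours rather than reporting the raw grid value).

t=0.000: state=(1.360, 0.750)
step 1 (dt=0.01): k1=(0.750, -6.236), k2=(0.719, -6.224), k3=(0.719, -6.224), k4=(0.688, -6.211); state += dt/6·(k1+2k2+2k3+k4)
t=0.010: state=(1.367, 0.688)
t=0.020: state=(1.374, 0.626)
t=0.030: state=(1.380, 0.564)
continuing one RK4 step at a time; state shown every 20 steps (Δt=0.2):
t=0.200: state=(1.389, -0.440)
t=0.400: state=(1.194, -1.484)
t=0.600: state=(0.811, -2.285)
t=0.800: state=(0.309, -2.647)
t=1.000: state=(-0.208, -2.423)
t=1.200: state=(-0.627, -1.704)
t=1.400: state=(-0.874, -0.746)
t=1.600: state=(-0.924, 0.227)
t=1.800: state=(-0.792, 1.068)
t=2.000: state=(-0.515, 1.649)
t=2.200: state=(-0.157, 1.851)
t=2.400: state=(0.198, 1.632)
t=2.600: state=(0.473, 1.081)
t=2.800: state=(0.619, 0.371)
t=3.000: state=(0.622, -0.335)
t=3.200: state=(0.494, -0.907)
t=3.400: state=(0.275, -1.241)
t=3.600: state=(0.018, -1.277)
t=3.800: state=(-0.217, -1.027)
t=4.000: state=(-0.380, -0.581)
t=4.200: state=(-0.444, -0.059)
t=4.400: state=(-0.406, 0.421)
t=4.600: state=(-0.285, 0.765)
t=4.800: state=(-0.113, 0.911)
t=5.000: state=(0.065, 0.842)
t=5.200: state=(0.211, 0.594)
t=5.400: state=(0.296, 0.242)
t=5.600: state=(0.307, -0.125)
t=5.700: state=(0.286, -0.289)
largest grid value and its neighbours: theta(0.110)=1.40536, theta(0.120)=1.40587, theta(0.130)=1.40579
parabola through these three points peaks at t≈0.124 with theta≈1.40591

max theta = 1.406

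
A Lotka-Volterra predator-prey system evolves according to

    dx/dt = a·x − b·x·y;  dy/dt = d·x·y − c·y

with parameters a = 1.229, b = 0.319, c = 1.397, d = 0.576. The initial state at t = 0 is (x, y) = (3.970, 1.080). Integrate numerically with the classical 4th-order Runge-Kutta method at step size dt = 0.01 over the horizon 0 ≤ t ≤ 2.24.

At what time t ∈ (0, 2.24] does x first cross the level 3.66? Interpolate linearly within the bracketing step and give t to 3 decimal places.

t = 1.327

t=0.000: state=(3.970, 1.080)
step 1 (dt=0.01): k1=(3.511, 0.961), k2=(3.521, 0.976), k3=(3.521, 0.976), k4=(3.530, 0.992); state += dt/6·(k1+2k2+2k3+k4)
t=0.010: state=(4.005, 1.090)
t=0.020: state=(4.041, 1.100)
t=0.030: state=(4.076, 1.110)
continuing one RK4 step at a time; state shown every 10 steps (Δt=0.1):
t=0.100: state=(4.330, 1.193)
t=0.200: state=(4.702, 1.345)
t=0.300: state=(5.078, 1.551)
t=0.400: state=(5.442, 1.826)
t=0.500: state=(5.773, 2.193)
t=0.600: state=(6.042, 2.682)
t=0.700: state=(6.211, 3.321)
t=0.800: state=(6.239, 4.137)
t=0.900: state=(6.088, 5.135)
t=1.000: state=(5.739, 6.284)
t=1.100: state=(5.209, 7.496)
t=1.200: state=(4.552, 8.639)
t=1.300: state=(3.847, 9.569)
t=1.320: state=(3.708, 9.719)
next step: t=1.330: state=(3.639, 9.789) — x has crossed 3.66
linear interpolation between t=1.320 (3.70783) and t=1.330 (3.63868) → t≈1.327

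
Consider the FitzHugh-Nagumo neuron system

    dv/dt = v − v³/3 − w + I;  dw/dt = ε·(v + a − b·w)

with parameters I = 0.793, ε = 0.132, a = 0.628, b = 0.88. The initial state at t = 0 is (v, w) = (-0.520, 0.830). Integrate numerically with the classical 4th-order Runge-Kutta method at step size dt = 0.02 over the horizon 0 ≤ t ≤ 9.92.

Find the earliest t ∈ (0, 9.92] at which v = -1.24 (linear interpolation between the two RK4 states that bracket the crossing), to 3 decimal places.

t = 1.236

t=0.000: state=(-0.520, 0.830)
step 1 (dt=0.02): k1=(-0.510, -0.082), k2=(-0.513, -0.083), k3=(-0.513, -0.083), k4=(-0.516, -0.083); state += dt/6·(k1+2k2+2k3+k4)
t=0.020: state=(-0.530, 0.828)
t=0.040: state=(-0.541, 0.827)
t=0.060: state=(-0.551, 0.825)
continuing one RK4 step at a time; state shown every 25 steps (Δt=0.5):
t=0.500: state=(-0.806, 0.781)
t=1.000: state=(-1.113, 0.716)
t=1.220: state=(-1.232, 0.682)
next step: t=1.240: state=(-1.242, 0.679) — v has crossed -1.24
linear interpolation between t=1.220 (-1.23209) and t=1.240 (-1.24196) → t≈1.236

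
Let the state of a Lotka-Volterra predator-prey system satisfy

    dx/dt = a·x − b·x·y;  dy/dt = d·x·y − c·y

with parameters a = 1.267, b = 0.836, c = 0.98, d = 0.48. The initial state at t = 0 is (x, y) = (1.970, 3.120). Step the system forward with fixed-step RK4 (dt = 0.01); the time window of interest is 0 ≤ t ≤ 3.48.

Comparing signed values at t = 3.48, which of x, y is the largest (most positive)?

largest component: x

t=0.000: state=(1.970, 3.120)
step 1 (dt=0.01): k1=(-2.642, -0.107), k2=(-2.624, -0.127), k3=(-2.624, -0.127), k4=(-2.605, -0.147); state += dt/6·(k1+2k2+2k3+k4)
t=0.010: state=(1.944, 3.119)
t=0.020: state=(1.918, 3.117)
t=0.030: state=(1.892, 3.115)
continuing one RK4 step at a time; state shown every 20 steps (Δt=0.2):
t=0.200: state=(1.515, 3.028)
t=0.400: state=(1.195, 2.832)
t=0.600: state=(0.979, 2.582)
t=0.800: state=(0.837, 2.315)
t=1.000: state=(0.749, 2.053)
t=1.200: state=(0.699, 1.808)
t=1.400: state=(0.678, 1.588)
t=1.600: state=(0.681, 1.393)
t=1.800: state=(0.705, 1.223)
t=2.000: state=(0.750, 1.078)
t=2.200: state=(0.816, 0.955)
t=2.400: state=(0.904, 0.853)
t=2.600: state=(1.017, 0.768)
t=2.800: state=(1.159, 0.701)
t=3.000: state=(1.334, 0.649)
t=3.200: state=(1.547, 0.613)
t=3.400: state=(1.803, 0.591)
t=3.480: state=(1.918, 0.587)
compare at T: x=1.918, y=0.587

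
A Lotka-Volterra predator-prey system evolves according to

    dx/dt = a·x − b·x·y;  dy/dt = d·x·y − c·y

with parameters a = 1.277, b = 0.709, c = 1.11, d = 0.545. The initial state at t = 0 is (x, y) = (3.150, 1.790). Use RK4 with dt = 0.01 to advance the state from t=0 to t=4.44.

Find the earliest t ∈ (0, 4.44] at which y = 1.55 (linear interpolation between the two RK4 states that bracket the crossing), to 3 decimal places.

t = 2.790

t=0.000: state=(3.150, 1.790)
step 1 (dt=0.01): k1=(0.025, 1.086), k2=(0.013, 1.089), k3=(0.013, 1.089), k4=(0.001, 1.093); state += dt/6·(k1+2k2+2k3+k4)
t=0.010: state=(3.150, 1.801)
t=0.020: state=(3.150, 1.812)
t=0.030: state=(3.150, 1.823)
continuing one RK4 step at a time; state shown every 20 steps (Δt=0.2):
t=0.200: state=(3.105, 2.018)
t=0.400: state=(2.961, 2.251)
t=0.600: state=(2.736, 2.461)
t=0.800: state=(2.462, 2.617)
t=1.000: state=(2.178, 2.699)
t=1.200: state=(1.916, 2.702)
t=1.400: state=(1.693, 2.633)
t=1.600: state=(1.517, 2.511)
t=1.800: state=(1.387, 2.355)
t=2.000: state=(1.298, 2.182)
t=2.200: state=(1.245, 2.007)
t=2.400: state=(1.224, 1.838)
t=2.600: state=(1.231, 1.683)
t=2.790: state=(1.262, 1.550)
next step: t=2.800: state=(1.264, 1.544) — y has crossed 1.55
linear interpolation between t=2.790 (1.55018) and t=2.800 (1.54366) → t≈2.790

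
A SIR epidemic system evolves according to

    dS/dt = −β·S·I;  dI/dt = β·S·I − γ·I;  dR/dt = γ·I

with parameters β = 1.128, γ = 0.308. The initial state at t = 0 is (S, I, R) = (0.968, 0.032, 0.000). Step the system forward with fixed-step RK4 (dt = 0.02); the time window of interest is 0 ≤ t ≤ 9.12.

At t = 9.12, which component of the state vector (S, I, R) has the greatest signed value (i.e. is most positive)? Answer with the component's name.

t=0.000: state=(0.968, 0.032, 0.000)
step 1 (dt=0.02): k1=(-0.035, 0.025, 0.010), k2=(-0.035, 0.025, 0.010), k3=(-0.035, 0.025, 0.010), k4=(-0.035, 0.025, 0.010); state += dt/6·(k1+2k2+2k3+k4)
t=0.020: state=(0.967, 0.033, 0.000)
t=0.040: state=(0.967, 0.033, 0.000)
t=0.060: state=(0.966, 0.034, 0.001)
continuing one RK4 step at a time; state shown every 25 steps (Δt=0.5):
t=0.500: state=(0.947, 0.047, 0.006)
t=1.000: state=(0.917, 0.068, 0.015)
t=1.500: state=(0.875, 0.097, 0.027)
t=2.000: state=(0.820, 0.134, 0.045)
t=2.500: state=(0.751, 0.180, 0.069)
t=3.000: state=(0.669, 0.230, 0.101)
t=3.500: state=(0.579, 0.280, 0.140)
t=4.000: state=(0.488, 0.325, 0.187)
t=4.500: state=(0.403, 0.358, 0.240)
t=5.000: state=(0.327, 0.377, 0.296)
t=5.500: state=(0.264, 0.381, 0.355)
t=6.000: state=(0.213, 0.374, 0.413)
t=6.500: state=(0.173, 0.357, 0.469)
t=7.000: state=(0.143, 0.335, 0.523)
t=7.500: state=(0.119, 0.309, 0.572)
t=8.000: state=(0.101, 0.281, 0.618)
t=8.500: state=(0.087, 0.254, 0.659)
t=9.000: state=(0.076, 0.228, 0.696)
t=9.120: state=(0.073, 0.222, 0.704)
compare at T: S=0.073, I=0.222, R=0.704

largest component: R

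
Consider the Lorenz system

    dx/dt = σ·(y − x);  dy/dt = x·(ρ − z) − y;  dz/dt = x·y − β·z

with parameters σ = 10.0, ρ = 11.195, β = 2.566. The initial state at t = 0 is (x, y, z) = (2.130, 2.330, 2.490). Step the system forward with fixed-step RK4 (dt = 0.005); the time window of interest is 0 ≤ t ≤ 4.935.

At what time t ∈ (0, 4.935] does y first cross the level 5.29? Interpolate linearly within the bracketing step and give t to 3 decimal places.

t = 0.152

t=0.000: state=(2.130, 2.330, 2.490)
step 1 (dt=0.005): k1=(2.000, 16.212, -1.426), k2=(2.355, 16.222, -1.319), k3=(2.347, 16.229, -1.318), k4=(2.694, 16.247, -1.208); state += dt/6·(k1+2k2+2k3+k4)
t=0.005: state=(2.142, 2.411, 2.483)
t=0.010: state=(2.157, 2.493, 2.478)
t=0.015: state=(2.175, 2.574, 2.474)
t=0.150: state=(3.606, 5.239, 3.028)
next step: t=0.155: state=(3.689, 5.361, 3.086) — y has crossed 5.29
linear interpolation between t=0.150 (5.23949) and t=0.155 (5.36141) → t≈0.152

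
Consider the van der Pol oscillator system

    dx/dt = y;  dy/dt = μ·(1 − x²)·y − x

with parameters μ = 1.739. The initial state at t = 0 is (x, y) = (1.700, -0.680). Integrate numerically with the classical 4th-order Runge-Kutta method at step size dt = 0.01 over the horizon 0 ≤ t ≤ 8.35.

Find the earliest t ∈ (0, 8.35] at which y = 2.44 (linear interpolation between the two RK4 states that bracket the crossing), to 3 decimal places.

t = 5.287

t=0.000: state=(1.700, -0.680)
step 1 (dt=0.01): k1=(-0.680, 0.535), k2=(-0.677, 0.516), k3=(-0.677, 0.516), k4=(-0.675, 0.498); state += dt/6·(k1+2k2+2k3+k4)
t=0.010: state=(1.693, -0.675)
t=0.020: state=(1.687, -0.670)
t=0.030: state=(1.680, -0.666)
continuing one RK4 step at a time; state shown every 50 steps (Δt=0.5):
t=0.500: state=(1.377, -0.677)
t=1.000: state=(0.974, -0.994)
t=1.500: state=(0.271, -2.025)
t=2.000: state=(-1.212, -3.359)
t=2.500: state=(-2.016, -0.158)
t=3.000: state=(-1.920, 0.352)
t=3.500: state=(-1.717, 0.451)
t=4.000: state=(-1.464, 0.573)
t=4.500: state=(-1.124, 0.820)
t=5.000: state=(-0.576, 1.500)
t=5.280: state=(-0.042, 2.411)
next step: t=5.290: state=(-0.017, 2.453) — y has crossed 2.44
linear interpolation between t=5.280 (2.41079) and t=5.290 (2.45334) → t≈5.287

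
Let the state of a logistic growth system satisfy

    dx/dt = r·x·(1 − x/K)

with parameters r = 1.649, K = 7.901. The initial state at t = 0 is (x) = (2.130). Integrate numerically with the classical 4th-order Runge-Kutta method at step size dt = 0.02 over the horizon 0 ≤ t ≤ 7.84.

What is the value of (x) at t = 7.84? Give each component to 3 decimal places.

t=0.000: state=(2.130)
step 1 (dt=0.02): k1=(2.565), k2=(2.585), k3=(2.585), k4=(2.604); state += dt/6·(k1+2k2+2k3+k4)
t=0.020: state=(2.182)
t=0.040: state=(2.234)
t=0.060: state=(2.287)
continuing one RK4 step at a time; state shown every 25 steps (Δt=0.5):
t=0.500: state=(3.611)
t=1.000: state=(5.195)
t=1.500: state=(6.432)
t=2.000: state=(7.182)
t=2.500: state=(7.569)
t=3.000: state=(7.752)
t=3.500: state=(7.835)
t=4.000: state=(7.872)
t=4.500: state=(7.888)
t=5.000: state=(7.895)
t=5.500: state=(7.899)
t=6.000: state=(7.900)
t=6.500: state=(7.901)
t=7.000: state=(7.901)
t=7.500: state=(7.901)
t=7.840: state=(7.901)

(x) = (7.901)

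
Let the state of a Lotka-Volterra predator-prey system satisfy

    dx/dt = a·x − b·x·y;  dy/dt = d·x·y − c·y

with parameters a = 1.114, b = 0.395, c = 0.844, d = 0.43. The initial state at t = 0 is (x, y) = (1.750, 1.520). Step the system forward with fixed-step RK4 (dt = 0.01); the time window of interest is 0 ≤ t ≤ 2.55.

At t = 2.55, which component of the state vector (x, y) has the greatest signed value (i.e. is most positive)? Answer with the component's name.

largest component: y

t=0.000: state=(1.750, 1.520)
step 1 (dt=0.01): k1=(0.899, -0.139), k2=(0.902, -0.136), k3=(0.902, -0.136), k4=(0.904, -0.133); state += dt/6·(k1+2k2+2k3+k4)
t=0.010: state=(1.759, 1.519)
t=0.020: state=(1.768, 1.517)
t=0.030: state=(1.777, 1.516)
continuing one RK4 step at a time; state shown every 10 steps (Δt=0.1):
t=0.100: state=(1.843, 1.509)
t=0.200: state=(1.941, 1.504)
t=0.300: state=(2.044, 1.506)
t=0.400: state=(2.153, 1.515)
t=0.500: state=(2.266, 1.531)
t=0.600: state=(2.383, 1.555)
t=0.700: state=(2.504, 1.588)
t=0.800: state=(2.627, 1.629)
t=0.900: state=(2.751, 1.681)
t=1.000: state=(2.874, 1.744)
t=1.100: state=(2.994, 1.818)
t=1.200: state=(3.110, 1.905)
t=1.300: state=(3.218, 2.006)
t=1.400: state=(3.316, 2.122)
t=1.500: state=(3.400, 2.254)
t=1.600: state=(3.467, 2.401)
t=1.700: state=(3.514, 2.564)
t=1.800: state=(3.537, 2.742)
t=1.900: state=(3.535, 2.935)
t=2.000: state=(3.505, 3.138)
t=2.100: state=(3.447, 3.350)
t=2.200: state=(3.361, 3.564)
t=2.300: state=(3.250, 3.776)
t=2.400: state=(3.117, 3.980)
t=2.500: state=(2.966, 4.169)
t=2.550: state=(2.886, 4.256)
compare at T: x=2.886, y=4.256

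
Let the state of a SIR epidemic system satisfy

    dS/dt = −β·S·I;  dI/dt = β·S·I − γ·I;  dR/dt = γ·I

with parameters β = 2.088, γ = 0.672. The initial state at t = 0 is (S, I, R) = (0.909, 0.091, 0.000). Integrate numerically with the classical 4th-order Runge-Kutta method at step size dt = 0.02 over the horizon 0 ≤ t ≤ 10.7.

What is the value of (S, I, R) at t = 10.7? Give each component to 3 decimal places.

(S, I, R) = (0.048, 0.005, 0.947)

t=0.000: state=(0.909, 0.091, 0.000)
step 1 (dt=0.02): k1=(-0.173, 0.112, 0.061), k2=(-0.175, 0.113, 0.062), k3=(-0.175, 0.113, 0.062), k4=(-0.176, 0.114, 0.063); state += dt/6·(k1+2k2+2k3+k4)
t=0.020: state=(0.906, 0.093, 0.001)
t=0.040: state=(0.902, 0.096, 0.003)
t=0.060: state=(0.898, 0.098, 0.004)
continuing one RK4 step at a time; state shown every 25 steps (Δt=0.5):
t=0.500: state=(0.799, 0.159, 0.041)
t=1.000: state=(0.648, 0.243, 0.109)
t=1.500: state=(0.484, 0.313, 0.203)
t=2.000: state=(0.342, 0.343, 0.315)
t=2.500: state=(0.240, 0.331, 0.429)
t=3.000: state=(0.173, 0.293, 0.534)
t=3.500: state=(0.130, 0.245, 0.625)
t=4.000: state=(0.104, 0.197, 0.699)
t=4.500: state=(0.086, 0.156, 0.758)
t=5.000: state=(0.075, 0.121, 0.804)
t=5.500: state=(0.067, 0.093, 0.840)
t=6.000: state=(0.061, 0.071, 0.868)
t=6.500: state=(0.057, 0.054, 0.888)
t=7.000: state=(0.055, 0.041, 0.904)
t=7.500: state=(0.053, 0.031, 0.916)
t=8.000: state=(0.051, 0.023, 0.925)
t=8.500: state=(0.050, 0.018, 0.932)
t=9.000: state=(0.049, 0.013, 0.937)
t=9.500: state=(0.049, 0.010, 0.941)
t=10.000: state=(0.048, 0.007, 0.944)
t=10.500: state=(0.048, 0.006, 0.946)
t=10.700: state=(0.048, 0.005, 0.947)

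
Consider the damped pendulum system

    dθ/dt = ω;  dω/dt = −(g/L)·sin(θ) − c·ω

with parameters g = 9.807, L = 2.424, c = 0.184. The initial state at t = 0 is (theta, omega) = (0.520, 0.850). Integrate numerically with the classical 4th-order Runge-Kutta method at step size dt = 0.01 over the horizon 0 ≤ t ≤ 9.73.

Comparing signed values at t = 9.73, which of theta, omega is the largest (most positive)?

t=0.000: state=(0.520, 0.850)
step 1 (dt=0.01): k1=(0.850, -2.167), k2=(0.839, -2.180), k3=(0.839, -2.179), k4=(0.828, -2.192); state += dt/6·(k1+2k2+2k3+k4)
t=0.010: state=(0.528, 0.828)
t=0.020: state=(0.537, 0.806)
t=0.030: state=(0.545, 0.784)
continuing one RK4 step at a time; state shown every 50 steps (Δt=0.5):
t=0.500: state=(0.644, -0.369)
t=1.000: state=(0.218, -1.192)
t=1.500: state=(-0.359, -0.923)
t=2.000: state=(-0.576, 0.104)
t=2.500: state=(-0.285, 0.957)
t=3.000: state=(0.227, 0.917)
t=3.500: state=(0.496, 0.088)
t=4.000: state=(0.316, -0.741)
t=4.500: state=(-0.123, -0.863)
t=5.000: state=(-0.416, -0.220)
t=5.500: state=(-0.322, 0.553)
t=6.000: state=(0.044, 0.784)
t=6.500: state=(0.339, 0.306)
t=7.000: state=(0.312, -0.393)
t=7.500: state=(0.015, -0.692)
t=8.000: state=(-0.269, -0.355)
t=8.500: state=(-0.292, 0.261)
t=9.000: state=(-0.057, 0.596)
t=9.500: state=(0.208, 0.377)
t=9.730: state=(0.268, 0.142)
compare at T: theta=0.268, omega=0.142

largest component: theta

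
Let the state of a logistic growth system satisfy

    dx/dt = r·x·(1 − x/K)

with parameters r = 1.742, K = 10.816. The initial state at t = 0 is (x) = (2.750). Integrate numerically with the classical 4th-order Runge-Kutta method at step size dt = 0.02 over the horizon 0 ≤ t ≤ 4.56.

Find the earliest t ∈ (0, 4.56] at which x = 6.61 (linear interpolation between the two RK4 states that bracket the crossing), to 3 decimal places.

t=0.000: state=(2.750)
step 1 (dt=0.02): k1=(3.573), k2=(3.603), k3=(3.603), k4=(3.633); state += dt/6·(k1+2k2+2k3+k4)
t=0.020: state=(2.822)
t=0.040: state=(2.895)
t=0.060: state=(2.970)
continuing one RK4 step at a time; state shown every 10 steps (Δt=0.2):
t=0.200: state=(3.523)
t=0.400: state=(4.395)
t=0.600: state=(5.325)
t=0.800: state=(6.259)
t=0.860: state=(6.533)
next step: t=0.880: state=(6.622) — x has crossed 6.61
linear interpolation between t=0.860 (6.53261) and t=0.880 (6.62241) → t≈0.877

t = 0.877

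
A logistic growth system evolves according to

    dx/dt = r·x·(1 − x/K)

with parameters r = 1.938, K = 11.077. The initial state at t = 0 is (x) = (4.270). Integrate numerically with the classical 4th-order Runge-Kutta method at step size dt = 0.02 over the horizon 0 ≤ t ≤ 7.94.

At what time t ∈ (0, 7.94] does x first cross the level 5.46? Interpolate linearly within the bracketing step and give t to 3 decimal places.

t = 0.226

t=0.000: state=(4.270)
step 1 (dt=0.02): k1=(5.085), k2=(5.107), k3=(5.107), k4=(5.129); state += dt/6·(k1+2k2+2k3+k4)
t=0.020: state=(4.372)
t=0.040: state=(4.475)
t=0.060: state=(4.579)
t=0.220: state=(5.428)
next step: t=0.240: state=(5.535) — x has crossed 5.46
linear interpolation between t=0.220 (5.42781) and t=0.240 (5.53513) → t≈0.226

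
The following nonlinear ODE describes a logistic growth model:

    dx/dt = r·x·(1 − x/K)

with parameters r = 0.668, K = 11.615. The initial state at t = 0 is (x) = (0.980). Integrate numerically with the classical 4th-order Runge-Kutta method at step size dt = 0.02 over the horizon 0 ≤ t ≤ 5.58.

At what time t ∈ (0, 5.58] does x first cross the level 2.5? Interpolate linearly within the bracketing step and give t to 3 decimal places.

t = 1.633

t=0.000: state=(0.980)
step 1 (dt=0.02): k1=(0.599), k2=(0.603), k3=(0.603), k4=(0.606); state += dt/6·(k1+2k2+2k3+k4)
t=0.020: state=(0.992)
t=0.040: state=(1.004)
t=0.060: state=(1.017)
continuing one RK4 step at a time; state shown every 10 steps (Δt=0.2):
t=0.200: state=(1.107)
t=0.400: state=(1.248)
t=0.600: state=(1.405)
t=0.800: state=(1.578)
t=1.000: state=(1.769)
t=1.200: state=(1.979)
t=1.400: state=(2.208)
t=1.600: state=(2.457)
t=1.620: state=(2.483)
next step: t=1.640: state=(2.509) — x has crossed 2.5
linear interpolation between t=1.620 (2.48324) and t=1.640 (2.50943) → t≈1.633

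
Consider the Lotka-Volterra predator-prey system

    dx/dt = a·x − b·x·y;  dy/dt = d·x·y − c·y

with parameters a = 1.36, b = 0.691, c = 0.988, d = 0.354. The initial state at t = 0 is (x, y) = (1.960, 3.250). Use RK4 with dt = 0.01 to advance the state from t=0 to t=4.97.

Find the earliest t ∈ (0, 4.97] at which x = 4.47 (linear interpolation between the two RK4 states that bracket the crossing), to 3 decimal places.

t = 3.631

t=0.000: state=(1.960, 3.250)
step 1 (dt=0.01): k1=(-1.736, -0.956), k2=(-1.722, -0.965), k3=(-1.722, -0.964), k4=(-1.708, -0.973); state += dt/6·(k1+2k2+2k3+k4)
t=0.010: state=(1.943, 3.240)
t=0.020: state=(1.926, 3.231)
t=0.030: state=(1.909, 3.221)
continuing one RK4 step at a time; state shown every 20 steps (Δt=0.2):
t=0.200: state=(1.666, 3.031)
t=0.400: state=(1.463, 2.777)
t=0.600: state=(1.333, 2.516)
t=0.800: state=(1.257, 2.262)
t=1.000: state=(1.227, 2.027)
t=1.200: state=(1.236, 1.815)
t=1.400: state=(1.279, 1.628)
t=1.600: state=(1.356, 1.466)
t=1.800: state=(1.468, 1.329)
t=2.000: state=(1.616, 1.217)
t=2.200: state=(1.805, 1.127)
t=2.400: state=(2.038, 1.059)
t=2.600: state=(2.318, 1.014)
t=2.800: state=(2.650, 0.992)
t=3.000: state=(3.033, 0.995)
t=3.200: state=(3.463, 1.028)
t=3.400: state=(3.927, 1.095)
t=3.600: state=(4.399, 1.207)
t=3.630: state=(4.468, 1.228)
next step: t=3.640: state=(4.491, 1.236) — x has crossed 4.47
linear interpolation between t=3.630 (4.46774) and t=3.640 (4.49052) → t≈3.631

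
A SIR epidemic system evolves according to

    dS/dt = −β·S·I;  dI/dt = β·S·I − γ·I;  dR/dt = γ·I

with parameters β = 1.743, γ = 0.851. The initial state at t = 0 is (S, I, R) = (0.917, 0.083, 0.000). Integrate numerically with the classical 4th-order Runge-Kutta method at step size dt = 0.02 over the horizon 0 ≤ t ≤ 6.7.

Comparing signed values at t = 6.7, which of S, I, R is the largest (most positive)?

t=0.000: state=(0.917, 0.083, 0.000)
step 1 (dt=0.02): k1=(-0.133, 0.062, 0.071), k2=(-0.133, 0.062, 0.071), k3=(-0.133, 0.062, 0.071), k4=(-0.134, 0.063, 0.072); state += dt/6·(k1+2k2+2k3+k4)
t=0.020: state=(0.914, 0.084, 0.001)
t=0.040: state=(0.912, 0.086, 0.003)
t=0.060: state=(0.909, 0.087, 0.004)
continuing one RK4 step at a time; state shown every 25 steps (Δt=0.5):
t=0.500: state=(0.841, 0.117, 0.042)
t=1.000: state=(0.748, 0.153, 0.100)
t=1.500: state=(0.645, 0.183, 0.172)
t=2.000: state=(0.545, 0.201, 0.254)
t=2.500: state=(0.457, 0.203, 0.340)
t=3.000: state=(0.384, 0.191, 0.424)
t=3.500: state=(0.328, 0.170, 0.502)
t=4.000: state=(0.286, 0.145, 0.569)
t=4.500: state=(0.255, 0.120, 0.625)
t=5.000: state=(0.232, 0.097, 0.671)
t=5.500: state=(0.215, 0.077, 0.708)
t=6.000: state=(0.203, 0.060, 0.737)
t=6.500: state=(0.193, 0.047, 0.760)
t=6.700: state=(0.190, 0.042, 0.767)
compare at T: S=0.190, I=0.042, R=0.767

largest component: R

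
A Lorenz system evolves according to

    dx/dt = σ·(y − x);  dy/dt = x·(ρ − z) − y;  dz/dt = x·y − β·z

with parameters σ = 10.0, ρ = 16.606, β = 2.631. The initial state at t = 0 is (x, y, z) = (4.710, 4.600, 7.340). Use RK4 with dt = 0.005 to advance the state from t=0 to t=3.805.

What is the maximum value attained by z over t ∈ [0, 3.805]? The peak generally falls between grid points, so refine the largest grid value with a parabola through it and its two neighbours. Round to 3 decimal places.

t=0.000: state=(4.710, 4.600, 7.340)
step 1 (dt=0.005): k1=(-1.100, 39.043, 2.354), k2=(-0.096, 38.892, 2.786), k3=(-0.125, 38.911, 2.793), k4=(0.852, 38.777, 3.231); state += dt/6·(k1+2k2+2k3+k4)
t=0.005: state=(4.709, 4.795, 7.354)
t=0.010: state=(4.718, 4.988, 7.372)
t=0.015: state=(4.736, 5.180, 7.395)
continuing one RK4 step at a time; state shown every 40 steps (Δt=0.2):
t=0.200: state=(8.887, 11.655, 13.587)
t=0.400: state=(8.084, 4.566, 21.585)
t=0.600: state=(2.863, 1.823, 14.605)
t=0.800: state=(2.900, 3.756, 9.709)
t=1.000: state=(6.298, 8.825, 10.292)
t=1.200: state=(9.702, 8.955, 20.028)
t=1.400: state=(4.828, 2.604, 17.643)
t=1.600: state=(3.112, 3.369, 11.890)
t=1.800: state=(5.257, 7.118, 10.351)
t=2.000: state=(9.087, 9.952, 17.181)
t=2.200: state=(6.398, 4.008, 18.960)
t=2.400: state=(3.691, 3.474, 13.542)
t=2.600: state=(4.975, 6.379, 11.154)
t=2.800: state=(8.315, 9.538, 15.707)
t=3.000: state=(7.146, 5.194, 19.025)
t=3.200: state=(4.306, 3.809, 14.591)
t=3.400: state=(5.019, 6.109, 11.994)
t=3.600: state=(7.791, 8.949, 15.184)
t=3.800: state=(7.355, 5.887, 18.596)
t=3.805: state=(7.281, 5.786, 18.566)
largest grid value and its neighbours: z(0.360)=21.93091, z(0.365)=21.94341, z(0.370)=21.93849
parabola through these three points peaks at t≈0.366 with z≈21.94382

max z = 21.944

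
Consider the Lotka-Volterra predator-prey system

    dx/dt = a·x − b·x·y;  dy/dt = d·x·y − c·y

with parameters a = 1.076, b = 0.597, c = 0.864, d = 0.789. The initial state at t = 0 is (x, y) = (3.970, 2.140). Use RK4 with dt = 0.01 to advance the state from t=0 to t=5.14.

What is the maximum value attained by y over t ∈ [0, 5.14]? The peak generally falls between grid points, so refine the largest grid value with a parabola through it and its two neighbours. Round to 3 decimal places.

max y = 5.905

t=0.000: state=(3.970, 2.140)
step 1 (dt=0.01): k1=(-0.800, 4.854), k2=(-0.857, 4.902), k3=(-0.857, 4.903), k4=(-0.914, 4.951); state += dt/6·(k1+2k2+2k3+k4)
t=0.010: state=(3.961, 2.189)
t=0.020: state=(3.952, 2.239)
t=0.030: state=(3.941, 2.290)
continuing one RK4 step at a time; state shown every 20 steps (Δt=0.2):
t=0.200: state=(3.573, 3.285)
t=0.400: state=(2.769, 4.576)
t=0.600: state=(1.867, 5.543)
t=0.800: state=(1.162, 5.901)
t=1.000: state=(0.716, 5.740)
t=1.200: state=(0.459, 5.288)
t=1.400: state=(0.313, 4.723)
t=1.600: state=(0.229, 4.145)
t=1.800: state=(0.179, 3.600)
t=2.000: state=(0.148, 3.107)
t=2.200: state=(0.130, 2.672)
t=2.400: state=(0.120, 2.293)
t=2.600: state=(0.116, 1.965)
t=2.800: state=(0.116, 1.683)
t=3.000: state=(0.119, 1.443)
t=3.200: state=(0.126, 1.237)
t=3.400: state=(0.136, 1.063)
t=3.600: state=(0.150, 0.914)
t=3.800: state=(0.168, 0.789)
t=4.000: state=(0.191, 0.683)
t=4.200: state=(0.219, 0.593)
t=4.400: state=(0.255, 0.518)
t=4.600: state=(0.298, 0.455)
t=4.800: state=(0.351, 0.403)
t=5.000: state=(0.416, 0.360)
t=5.140: state=(0.470, 0.335)
largest grid value and its neighbours: y(0.810)=5.90363, y(0.820)=5.90480, y(0.830)=5.90470
parabola through these three points peaks at t≈0.824 with y≈5.90491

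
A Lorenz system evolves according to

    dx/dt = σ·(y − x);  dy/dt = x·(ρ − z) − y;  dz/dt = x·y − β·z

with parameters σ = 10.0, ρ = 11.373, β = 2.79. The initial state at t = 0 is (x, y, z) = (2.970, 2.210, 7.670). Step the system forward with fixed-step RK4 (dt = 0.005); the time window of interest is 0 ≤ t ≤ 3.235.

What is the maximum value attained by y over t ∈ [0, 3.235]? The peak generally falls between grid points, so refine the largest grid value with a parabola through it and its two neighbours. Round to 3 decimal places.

max y = 8.154

t=0.000: state=(2.970, 2.210, 7.670)
step 1 (dt=0.005): k1=(-7.600, 8.788, -14.836), k2=(-7.190, 8.805, -14.709), k3=(-7.200, 8.808, -14.708), k4=(-6.800, 8.826, -14.581); state += dt/6·(k1+2k2+2k3+k4)
t=0.005: state=(2.934, 2.254, 7.596)
t=0.010: state=(2.902, 2.298, 7.524)
t=0.015: state=(2.874, 2.343, 7.453)
continuing one RK4 step at a time; state shown every 40 steps (Δt=0.2):
t=0.200: state=(3.485, 4.422, 5.928)
t=0.400: state=(6.145, 7.633, 8.104)
t=0.600: state=(7.400, 6.734, 13.177)
t=0.800: state=(4.789, 3.541, 12.042)
t=1.000: state=(3.579, 3.581, 8.916)
t=1.200: state=(4.461, 5.264, 7.776)
t=1.400: state=(6.257, 7.002, 9.792)
t=1.600: state=(6.418, 5.801, 12.263)
t=1.800: state=(4.838, 4.188, 11.106)
t=2.000: state=(4.338, 4.477, 9.221)
t=2.200: state=(5.159, 5.746, 9.006)
t=2.400: state=(6.126, 6.343, 10.642)
t=2.600: state=(5.773, 5.298, 11.516)
t=2.800: state=(4.891, 4.616, 10.483)
t=3.000: state=(4.847, 5.056, 9.511)
t=3.200: state=(5.490, 5.836, 9.816)
t=3.235: state=(5.605, 5.916, 9.991)
largest grid value and its neighbours: y(0.470)=8.14953, y(0.475)=8.15360, y(0.480)=8.15268
parabola through these three points peaks at t≈0.477 with y≈8.15385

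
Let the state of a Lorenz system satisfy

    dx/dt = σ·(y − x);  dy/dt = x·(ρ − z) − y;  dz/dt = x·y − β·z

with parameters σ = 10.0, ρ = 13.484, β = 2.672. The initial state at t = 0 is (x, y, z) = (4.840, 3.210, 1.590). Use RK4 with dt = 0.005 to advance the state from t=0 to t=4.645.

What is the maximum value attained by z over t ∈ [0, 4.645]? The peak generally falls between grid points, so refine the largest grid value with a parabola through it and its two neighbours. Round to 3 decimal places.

max z = 19.998

t=0.000: state=(4.840, 3.210, 1.590)
step 1 (dt=0.005): k1=(-16.300, 54.357, 11.288), k2=(-14.534, 53.601, 11.734), k3=(-14.597, 53.650, 11.737), k4=(-12.888, 52.941, 12.176); state += dt/6·(k1+2k2+2k3+k4)
t=0.005: state=(4.767, 3.478, 1.649)
t=0.010: state=(4.711, 3.740, 1.712)
t=0.015: state=(4.670, 3.996, 1.779)
continuing one RK4 step at a time; state shown every 40 steps (Δt=0.2):
t=0.200: state=(8.722, 12.016, 9.421)
t=0.400: state=(8.154, 4.016, 19.694)
t=0.600: state=(1.881, 0.503, 12.567)
t=0.800: state=(1.026, 1.169, 7.507)
t=1.000: state=(2.016, 2.926, 4.862)
t=1.200: state=(5.250, 7.690, 5.886)
t=1.400: state=(9.565, 9.805, 15.941)
t=1.600: state=(5.102, 2.342, 16.066)
t=1.800: state=(2.275, 1.992, 10.320)
t=2.000: state=(2.982, 3.903, 7.165)
t=2.200: state=(6.006, 8.013, 8.491)
t=2.400: state=(8.511, 8.036, 15.792)
t=2.600: state=(5.009, 3.182, 14.778)
t=2.800: state=(3.261, 3.246, 10.377)
t=3.000: state=(4.444, 5.573, 8.629)
t=3.200: state=(7.153, 8.312, 11.803)
t=3.400: state=(7.038, 5.772, 15.502)
t=3.600: state=(4.481, 3.681, 12.845)
t=3.800: state=(4.217, 4.672, 10.118)
t=4.000: state=(5.893, 6.946, 10.570)
t=4.200: state=(7.172, 7.061, 13.960)
t=4.400: state=(5.670, 4.704, 13.977)
t=4.600: state=(4.565, 4.508, 11.542)
t=4.645: state=(4.588, 4.743, 11.129)
largest grid value and its neighbours: z(0.365)=19.98172, z(0.370)=19.99711, z(0.375)=19.99191
parabola through these three points peaks at t≈0.371 with z≈19.99774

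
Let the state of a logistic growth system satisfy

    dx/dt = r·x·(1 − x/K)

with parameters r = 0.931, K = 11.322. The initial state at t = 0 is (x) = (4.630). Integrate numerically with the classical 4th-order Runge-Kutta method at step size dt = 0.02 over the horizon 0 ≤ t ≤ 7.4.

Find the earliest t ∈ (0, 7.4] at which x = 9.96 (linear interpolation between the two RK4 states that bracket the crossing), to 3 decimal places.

t=0.000: state=(4.630)
step 1 (dt=0.02): k1=(2.548), k2=(2.552), k3=(2.552), k4=(2.556); state += dt/6·(k1+2k2+2k3+k4)
t=0.020: state=(4.681)
t=0.040: state=(4.732)
t=0.060: state=(4.784)
continuing one RK4 step at a time; state shown every 25 steps (Δt=0.5):
t=0.500: state=(5.936)
t=1.000: state=(7.213)
t=1.500: state=(8.339)
t=2.000: state=(9.246)
t=2.500: state=(9.923)
t=2.520: state=(9.946)
next step: t=2.540: state=(9.968) — x has crossed 9.96
linear interpolation between t=2.520 (9.94573) and t=2.540 (9.96808) → t≈2.533

t = 2.533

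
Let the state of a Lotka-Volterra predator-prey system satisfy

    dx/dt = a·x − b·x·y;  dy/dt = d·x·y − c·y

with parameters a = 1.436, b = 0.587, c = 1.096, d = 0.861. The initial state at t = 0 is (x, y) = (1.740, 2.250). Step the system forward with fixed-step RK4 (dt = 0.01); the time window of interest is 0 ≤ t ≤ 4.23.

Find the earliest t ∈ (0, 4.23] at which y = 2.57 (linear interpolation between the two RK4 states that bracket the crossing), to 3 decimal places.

t=0.000: state=(1.740, 2.250)
step 1 (dt=0.01): k1=(0.201, 0.905), k2=(0.196, 0.909), k3=(0.196, 0.909), k4=(0.191, 0.912); state += dt/6·(k1+2k2+2k3+k4)
t=0.010: state=(1.742, 2.259)
t=0.020: state=(1.744, 2.268)
t=0.030: state=(1.746, 2.277)
continuing one RK4 step at a time; state shown every 20 steps (Δt=0.2):
t=0.200: state=(1.761, 2.444)
t=0.320: state=(1.753, 2.570)
next step: t=0.330: state=(1.752, 2.581) — y has crossed 2.57
linear interpolation between t=0.320 (2.56992) and t=0.330 (2.58056) → t≈0.320

t = 0.320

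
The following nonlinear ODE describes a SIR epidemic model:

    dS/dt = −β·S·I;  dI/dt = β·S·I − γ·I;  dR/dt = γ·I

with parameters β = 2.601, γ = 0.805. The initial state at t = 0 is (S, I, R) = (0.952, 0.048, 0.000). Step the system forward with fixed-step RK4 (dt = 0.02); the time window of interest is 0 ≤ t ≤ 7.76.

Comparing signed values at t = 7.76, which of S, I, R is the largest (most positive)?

t=0.000: state=(0.952, 0.048, 0.000)
step 1 (dt=0.02): k1=(-0.119, 0.080, 0.039), k2=(-0.121, 0.081, 0.039), k3=(-0.121, 0.081, 0.039), k4=(-0.123, 0.083, 0.040); state += dt/6·(k1+2k2+2k3+k4)
t=0.020: state=(0.950, 0.050, 0.001)
t=0.040: state=(0.947, 0.051, 0.002)
t=0.060: state=(0.945, 0.053, 0.002)
continuing one RK4 step at a time; state shown every 25 steps (Δt=0.5):
t=0.500: state=(0.865, 0.105, 0.030)
t=1.000: state=(0.713, 0.198, 0.090)
t=1.500: state=(0.516, 0.294, 0.190)
t=2.000: state=(0.339, 0.341, 0.320)
t=2.500: state=(0.218, 0.326, 0.456)
t=3.000: state=(0.147, 0.275, 0.577)
t=3.500: state=(0.107, 0.217, 0.676)
t=4.000: state=(0.084, 0.164, 0.753)
t=4.500: state=(0.070, 0.121, 0.810)
t=5.000: state=(0.061, 0.088, 0.851)
t=5.500: state=(0.055, 0.063, 0.881)
t=6.000: state=(0.051, 0.045, 0.903)
t=6.500: state=(0.049, 0.032, 0.919)
t=7.000: state=(0.047, 0.023, 0.930)
t=7.500: state=(0.046, 0.016, 0.938)
t=7.760: state=(0.046, 0.014, 0.941)
compare at T: S=0.046, I=0.014, R=0.941

largest component: R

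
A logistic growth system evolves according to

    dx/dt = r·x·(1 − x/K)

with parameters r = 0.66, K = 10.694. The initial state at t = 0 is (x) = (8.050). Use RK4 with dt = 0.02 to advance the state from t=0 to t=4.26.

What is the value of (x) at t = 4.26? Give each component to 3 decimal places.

(x) = (10.487)

t=0.000: state=(8.050)
step 1 (dt=0.02): k1=(1.314), k2=(1.309), k3=(1.309), k4=(1.305); state += dt/6·(k1+2k2+2k3+k4)
t=0.020: state=(8.076)
t=0.040: state=(8.102)
t=0.060: state=(8.128)
continuing one RK4 step at a time; state shown every 10 steps (Δt=0.2):
t=0.200: state=(8.304)
t=0.400: state=(8.540)
t=0.600: state=(8.758)
t=0.800: state=(8.959)
t=1.000: state=(9.142)
t=1.200: state=(9.309)
t=1.400: state=(9.461)
t=1.600: state=(9.597)
t=1.800: state=(9.721)
t=2.000: state=(9.831)
t=2.200: state=(9.930)
t=2.400: state=(10.019)
t=2.600: state=(10.098)
t=2.800: state=(10.168)
t=3.000: state=(10.230)
t=3.200: state=(10.285)
t=3.400: state=(10.334)
t=3.600: state=(10.377)
t=3.800: state=(10.415)
t=4.000: state=(10.449)
t=4.200: state=(10.479)
t=4.260: state=(10.487)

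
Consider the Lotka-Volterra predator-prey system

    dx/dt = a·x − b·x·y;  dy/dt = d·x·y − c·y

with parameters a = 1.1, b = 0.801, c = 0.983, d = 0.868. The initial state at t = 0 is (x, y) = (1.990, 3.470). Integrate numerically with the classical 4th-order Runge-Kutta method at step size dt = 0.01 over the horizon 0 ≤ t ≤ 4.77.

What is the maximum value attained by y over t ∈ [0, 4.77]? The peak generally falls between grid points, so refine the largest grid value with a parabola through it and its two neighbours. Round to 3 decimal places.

t=0.000: state=(1.990, 3.470)
step 1 (dt=0.01): k1=(-3.342, 2.583), k2=(-3.334, 2.542), k3=(-3.334, 2.542), k4=(-3.326, 2.501); state += dt/6·(k1+2k2+2k3+k4)
t=0.010: state=(1.957, 3.495)
t=0.020: state=(1.923, 3.520)
t=0.030: state=(1.891, 3.544)
continuing one RK4 step at a time; state shown every 20 steps (Δt=0.2):
t=0.200: state=(1.377, 3.811)
t=0.400: state=(0.928, 3.815)
t=0.600: state=(0.638, 3.583)
t=0.800: state=(0.460, 3.234)
t=1.000: state=(0.352, 2.848)
t=1.200: state=(0.287, 2.472)
t=1.400: state=(0.247, 2.127)
t=1.600: state=(0.225, 1.820)
t=1.800: state=(0.214, 1.553)
t=2.000: state=(0.212, 1.323)
t=2.200: state=(0.217, 1.128)
t=2.400: state=(0.229, 0.963)
t=2.600: state=(0.247, 0.825)
t=2.800: state=(0.272, 0.709)
t=3.000: state=(0.305, 0.612)
t=3.200: state=(0.347, 0.532)
t=3.400: state=(0.399, 0.466)
t=3.600: state=(0.464, 0.413)
t=3.800: state=(0.543, 0.370)
t=4.000: state=(0.639, 0.337)
t=4.200: state=(0.756, 0.312)
t=4.400: state=(0.898, 0.296)
t=4.600: state=(1.068, 0.288)
t=4.770: state=(1.238, 0.289)
largest grid value and its neighbours: y(0.290)=3.84991, y(0.300)=3.85022, y(0.310)=3.84979
parabola through these three points peaks at t≈0.299 with y≈3.85023

max y = 3.850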